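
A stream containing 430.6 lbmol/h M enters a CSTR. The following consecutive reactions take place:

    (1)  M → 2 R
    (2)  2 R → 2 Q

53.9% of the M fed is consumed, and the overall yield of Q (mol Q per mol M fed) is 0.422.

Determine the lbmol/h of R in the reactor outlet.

282 lbmol/h

Conversion of M: M consumed = 1ξ₁ = 0.539 × 430.6 → ξ₁ = 232.1 lbmol/h.
Yield of Q: 2ξ₂ / 430.6 = 0.422 → ξ₂ = 90.86 lbmol/h.
Outlet amounts (n = n₀ + Σ ν·ξ):
  M: 430.6 − 1(232.1) = 198.5
  R: 0 + 2(232.1) − 2(90.86) = 282.5
  Q: 0 + 2(90.86) = 181.7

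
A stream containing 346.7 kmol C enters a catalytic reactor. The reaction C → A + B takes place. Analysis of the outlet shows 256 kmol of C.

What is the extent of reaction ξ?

ξ = 90.7 kmol

For C: n = n₀ − 1ξ → 256 = 346.7 − 1ξ, giving ξ = 90.7 kmol.
Outlet amounts (n = n₀ + ν ξ):
  C: 346.7 − 1(90.7) = 256
  A: 0 + 1(90.7) = 90.7
  B: 0 + 1(90.7) = 90.7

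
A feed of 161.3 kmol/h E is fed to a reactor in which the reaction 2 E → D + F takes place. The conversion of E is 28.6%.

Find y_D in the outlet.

E reacted = 0.286 × 161.3 = 46.13 kmol/h; ν_E = −2, so ξ = 46.13/2 = 23.07 kmol/h.
Outlet amounts (n = n₀ + ν ξ):
  E: 161.3 − 2(23.07) = 115.2
  D: 0 + 1(23.07) = 23.07
  F: 0 + 1(23.07) = 23.07
Total out = 161.3 kmol/h; y_D = 23.07 / 161.3 = 0.143.

0.143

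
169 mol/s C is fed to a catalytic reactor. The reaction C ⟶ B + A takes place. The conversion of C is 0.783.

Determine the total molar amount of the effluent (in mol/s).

C reacted = 0.783 × 169 = 132.3 mol/s; ν_C = −1, so ξ = 132.3/1 = 132.3 mol/s.
Outlet amounts (n = n₀ + ν ξ):
  C: 169 − 1(132.3) = 36.67
  B: 0 + 1(132.3) = 132.3
  A: 0 + 1(132.3) = 132.3
Total out = 36.67 + 132.3 + 132.3 = 301.3 mol/s.

301 mol/s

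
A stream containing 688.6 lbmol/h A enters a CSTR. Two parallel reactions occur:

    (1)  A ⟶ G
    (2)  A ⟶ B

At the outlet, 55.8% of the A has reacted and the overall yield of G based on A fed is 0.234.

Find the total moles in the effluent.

689 lbmol/h

Yield of G: 1ξ₁ / 688.6 = 0.234 → ξ₁ = 161.1 lbmol/h.
Conversion of A: 1ξ₁ + 1ξ₂ = 0.558 × 688.6 = 384.2 → ξ₂ = 223.1 lbmol/h.
Outlet amounts (n = n₀ + Σ ν·ξ):
  A: 688.6 − 1(161.1) − 1(223.1) = 304.4
  G: 0 + 1(161.1) = 161.1
  B: 0 + 1(223.1) = 223.1
Total out = 304.4 + 161.1 + 223.1 = 688.6 lbmol/h.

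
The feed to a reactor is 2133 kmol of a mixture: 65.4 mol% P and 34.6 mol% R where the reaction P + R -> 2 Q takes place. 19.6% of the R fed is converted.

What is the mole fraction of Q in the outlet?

R reacted = 0.196 × 738 = 144.7 kmol; ν_R = −1, so ξ = 144.7/1 = 144.7 kmol.
Outlet amounts (n = n₀ + ν ξ):
  P: 1395 − 1(144.7) = 1250
  R: 738 − 1(144.7) = 593.4
  Q: 0 + 2(144.7) = 289.3
Total out = 2133 kmol; y_Q = 289.3 / 2133 = 0.1356.

0.136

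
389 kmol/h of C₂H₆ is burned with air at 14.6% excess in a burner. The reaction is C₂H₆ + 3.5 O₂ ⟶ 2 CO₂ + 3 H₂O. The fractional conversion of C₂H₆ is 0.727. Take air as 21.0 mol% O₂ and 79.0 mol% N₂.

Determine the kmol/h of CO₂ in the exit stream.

Stoichiometric O₂ = 3.5 × 389 = 1362 kmol/h; O₂ fed = 1362 × 1.146 = 1560 kmol/h.
N₂ fed = 1560 × 79/21 = 5870 kmol/h.
Fuel reacted = 0.727 × 389 → ξ = 282.8 kmol/h.
Outlet (n = n₀ + ν ξ):
  C₂H₆: 389 − 1(282.8) = 106.2
  O₂: 1560 − 3.5(282.8) = 570.5
  N₂: 5870 (inert)
  CO₂: 0 + 2(282.8) = 565.6
  H₂O: 0 + 3(282.8) = 848.4

566 kmol/h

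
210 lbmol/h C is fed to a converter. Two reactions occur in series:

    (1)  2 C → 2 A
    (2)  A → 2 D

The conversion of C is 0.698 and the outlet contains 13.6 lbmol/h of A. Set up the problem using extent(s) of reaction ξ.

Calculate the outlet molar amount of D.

266 lbmol/h

Conversion of C: C consumed = 2ξ₁ = 0.698 × 210 → ξ₁ = 73.29 lbmol/h.
A balance: n_A = 0 + 2ξ₁ − 1ξ₂ = 13.6 → ξ₂ = (2·73.29 − 13.6)/1 = 133 lbmol/h.
Outlet amounts (n = n₀ + Σ ν·ξ):
  C: 210 − 2(73.29) = 63.42
  A: 0 + 2(73.29) − 1(133) = 13.6
  D: 0 + 2(133) = 266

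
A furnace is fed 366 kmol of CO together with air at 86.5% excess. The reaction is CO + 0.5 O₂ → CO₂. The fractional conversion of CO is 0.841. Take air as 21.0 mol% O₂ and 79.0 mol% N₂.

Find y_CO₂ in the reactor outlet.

0.168

Stoichiometric O₂ = 0.5 × 366 = 183 kmol; O₂ fed = 183 × 1.865 = 341.3 kmol.
N₂ fed = 341.3 × 79/21 = 1284 kmol.
Fuel reacted = 0.841 × 366 → ξ = 307.8 kmol.
Outlet (n = n₀ + ν ξ):
  CO: 366 − 1(307.8) = 58.19
  O₂: 341.3 − 0.5(307.8) = 187.4
  N₂: 1284 (inert)
  CO₂: 0 + 1(307.8) = 307.8
Total out = 1837 kmol; y_CO₂ = 307.8 / 1837 = 0.1675.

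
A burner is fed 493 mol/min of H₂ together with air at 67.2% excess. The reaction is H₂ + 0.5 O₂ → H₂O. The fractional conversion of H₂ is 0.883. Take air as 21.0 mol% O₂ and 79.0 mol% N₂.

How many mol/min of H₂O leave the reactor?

Stoichiometric O₂ = 0.5 × 493 = 246.5 mol/min; O₂ fed = 246.5 × 1.672 = 412.1 mol/min.
N₂ fed = 412.1 × 79/21 = 1550 mol/min.
Fuel reacted = 0.883 × 493 → ξ = 435.3 mol/min.
Outlet (n = n₀ + ν ξ):
  H₂: 493 − 1(435.3) = 57.68
  O₂: 412.1 − 0.5(435.3) = 194.5
  N₂: 1550 (inert)
  H₂O: 0 + 1(435.3) = 435.3

435 mol/min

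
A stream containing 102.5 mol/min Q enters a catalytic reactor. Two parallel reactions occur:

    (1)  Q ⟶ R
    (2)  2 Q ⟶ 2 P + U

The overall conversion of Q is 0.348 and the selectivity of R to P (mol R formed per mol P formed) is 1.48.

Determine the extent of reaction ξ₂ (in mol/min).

ξ₂ = 7.19 mol/min

Conversion of Q: Q consumed = 0.348 × 102.5 = 35.67 mol/min = 1ξ₁ + 2ξ₂.
Selectivity: 1ξ₁ / (2ξ₂) = 1.48 → ξ₁ = 2.96 ξ₂.
Substitute: (1·2.96 + 2) ξ₂ = 35.67 → ξ₂ = 7.192 mol/min, ξ₁ = 21.29 mol/min.
Outlet amounts (n = n₀ + Σ ν·ξ):
  Q: 102.5 − 1(21.29) − 2(7.192) = 66.83
  R: 0 + 1(21.29) = 21.29
  P: 0 + 2(7.192) = 14.38
  U: 0 + 1(7.192) = 7.192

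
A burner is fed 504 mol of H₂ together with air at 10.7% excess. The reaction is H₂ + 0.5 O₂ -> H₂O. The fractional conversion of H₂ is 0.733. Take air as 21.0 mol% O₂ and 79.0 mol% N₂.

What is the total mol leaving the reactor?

1650 mol

Stoichiometric O₂ = 0.5 × 504 = 252 mol; O₂ fed = 252 × 1.107 = 279 mol.
N₂ fed = 279 × 79/21 = 1049 mol.
Fuel reacted = 0.733 × 504 → ξ = 369.4 mol.
Outlet (n = n₀ + ν ξ):
  H₂: 504 − 1(369.4) = 134.6
  O₂: 279 − 0.5(369.4) = 94.25
  N₂: 1049 (inert)
  H₂O: 0 + 1(369.4) = 369.4
Total out = 134.6 + 94.25 + 1049 + 369.4 = 1648 mol.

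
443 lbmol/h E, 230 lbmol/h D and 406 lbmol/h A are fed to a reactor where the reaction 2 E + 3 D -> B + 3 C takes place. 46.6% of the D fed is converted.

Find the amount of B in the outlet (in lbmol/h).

D reacted = 0.466 × 230 = 107.2 lbmol/h; ν_D = −3, so ξ = 107.2/3 = 35.73 lbmol/h.
Outlet amounts (n = n₀ + ν ξ):
  E: 443 − 2(35.73) = 371.5
  D: 230 − 3(35.73) = 122.8
  B: 0 + 1(35.73) = 35.73
  C: 0 + 3(35.73) = 107.2
  A: 406 (inert)

35.7 lbmol/h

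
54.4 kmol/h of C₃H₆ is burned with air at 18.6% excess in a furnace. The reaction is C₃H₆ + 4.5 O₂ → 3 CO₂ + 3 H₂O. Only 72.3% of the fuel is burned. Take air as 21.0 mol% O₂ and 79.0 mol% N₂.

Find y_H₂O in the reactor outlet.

Stoichiometric O₂ = 4.5 × 54.4 = 244.8 kmol/h; O₂ fed = 244.8 × 1.186 = 290.3 kmol/h.
N₂ fed = 290.3 × 79/21 = 1092 kmol/h.
Fuel reacted = 0.723 × 54.4 → ξ = 39.33 kmol/h.
Outlet (n = n₀ + ν ξ):
  C₃H₆: 54.4 − 1(39.33) = 15.07
  O₂: 290.3 − 4.5(39.33) = 113.3
  N₂: 1092 (inert)
  CO₂: 0 + 3(39.33) = 118
  H₂O: 0 + 3(39.33) = 118
Total out = 1457 kmol/h; y_H₂O = 118 / 1457 = 0.08101.

0.081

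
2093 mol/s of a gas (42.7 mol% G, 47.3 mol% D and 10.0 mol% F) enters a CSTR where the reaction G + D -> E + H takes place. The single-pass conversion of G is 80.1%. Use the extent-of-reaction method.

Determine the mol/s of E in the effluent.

G reacted = 0.801 × 893.7 = 715.9 mol/s; ν_G = −1, so ξ = 715.9/1 = 715.9 mol/s.
Outlet amounts (n = n₀ + ν ξ):
  G: 893.7 − 1(715.9) = 177.8
  D: 990 − 1(715.9) = 274.1
  E: 0 + 1(715.9) = 715.9
  H: 0 + 1(715.9) = 715.9
  F: 209.3 (inert)

716 mol/s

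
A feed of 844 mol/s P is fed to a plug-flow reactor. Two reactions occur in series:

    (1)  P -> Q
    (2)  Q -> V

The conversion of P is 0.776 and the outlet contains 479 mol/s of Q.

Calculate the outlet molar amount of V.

Conversion of P: P consumed = 1ξ₁ = 0.776 × 844 → ξ₁ = 654.9 mol/s.
Q balance: n_Q = 0 + 1ξ₁ − 1ξ₂ = 479 → ξ₂ = (1·654.9 − 479)/1 = 175.9 mol/s.
Outlet amounts (n = n₀ + Σ ν·ξ):
  P: 844 − 1(654.9) = 189.1
  Q: 0 + 1(654.9) − 1(175.9) = 479
  V: 0 + 1(175.9) = 175.9

176 mol/s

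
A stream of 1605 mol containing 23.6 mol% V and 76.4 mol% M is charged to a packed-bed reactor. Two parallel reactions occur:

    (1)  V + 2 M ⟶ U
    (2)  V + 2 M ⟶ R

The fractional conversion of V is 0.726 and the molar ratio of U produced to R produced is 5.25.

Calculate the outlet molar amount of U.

231 mol

Conversion of V: V consumed = 0.726 × 378.8 = 275 mol = 1ξ₁ + 1ξ₂.
Selectivity: 1ξ₁ / (1ξ₂) = 5.25 → ξ₁ = 5.25 ξ₂.
Substitute: (1·5.25 + 1) ξ₂ = 275 → ξ₂ = 44 mol, ξ₁ = 231 mol.
Outlet amounts (n = n₀ + Σ ν·ξ):
  V: 378.8 − 1(231) − 1(44) = 103.8
  M: 1226 − 2(231) − 2(44) = 676.2
  U: 0 + 1(231) = 231
  R: 0 + 1(44) = 44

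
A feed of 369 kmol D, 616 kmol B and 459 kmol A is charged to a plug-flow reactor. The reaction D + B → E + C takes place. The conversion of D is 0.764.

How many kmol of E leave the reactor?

D reacted = 0.764 × 369 = 281.9 kmol; ν_D = −1, so ξ = 281.9/1 = 281.9 kmol.
Outlet amounts (n = n₀ + ν ξ):
  D: 369 − 1(281.9) = 87.08
  B: 616 − 1(281.9) = 334.1
  E: 0 + 1(281.9) = 281.9
  C: 0 + 1(281.9) = 281.9
  A: 459 (inert)

282 kmol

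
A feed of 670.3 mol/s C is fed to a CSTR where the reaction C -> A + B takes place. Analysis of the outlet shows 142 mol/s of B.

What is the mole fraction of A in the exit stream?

0.175

For B: n = n₀ + 1ξ → 142 = 0 + 1ξ, giving ξ = 142 mol/s.
Outlet amounts (n = n₀ + ν ξ):
  C: 670.3 − 1(142) = 528.3
  A: 0 + 1(142) = 142
  B: 0 + 1(142) = 142
Total out = 812.3 mol/s; y_A = 142 / 812.3 = 0.1748.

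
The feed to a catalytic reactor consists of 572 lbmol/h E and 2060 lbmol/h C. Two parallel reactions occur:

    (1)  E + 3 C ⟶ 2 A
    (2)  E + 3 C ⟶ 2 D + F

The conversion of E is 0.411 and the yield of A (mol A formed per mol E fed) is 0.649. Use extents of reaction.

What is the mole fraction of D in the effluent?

0.0448

Yield of A: 2ξ₁ / 572 = 0.649 → ξ₁ = 185.6 lbmol/h.
Conversion of E: 1ξ₁ + 1ξ₂ = 0.411 × 572 = 235.1 → ξ₂ = 49.48 lbmol/h.
Outlet amounts (n = n₀ + Σ ν·ξ):
  E: 572 − 1(185.6) − 1(49.48) = 336.9
  C: 2060 − 3(185.6) − 3(49.48) = 1355
  A: 0 + 2(185.6) = 371.2
  D: 0 + 2(49.48) = 98.96
  F: 0 + 1(49.48) = 49.48
Total out = 2211 lbmol/h; y_D = 98.96 / 2211 = 0.04475.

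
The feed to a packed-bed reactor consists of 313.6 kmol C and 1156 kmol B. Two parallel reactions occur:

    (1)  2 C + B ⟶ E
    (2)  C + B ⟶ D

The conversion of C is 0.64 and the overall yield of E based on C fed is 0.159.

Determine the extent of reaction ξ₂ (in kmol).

Yield of E: 1ξ₁ / 313.6 = 0.159 → ξ₁ = 49.86 kmol.
Conversion of C: 2ξ₁ + 1ξ₂ = 0.64 × 313.6 = 200.7 → ξ₂ = 101 kmol.
Outlet amounts (n = n₀ + Σ ν·ξ):
  C: 313.6 − 2(49.86) − 1(101) = 112.9
  B: 1156 − 1(49.86) − 1(101) = 1005
  E: 0 + 1(49.86) = 49.86
  D: 0 + 1(101) = 101

ξ₂ = 101 kmol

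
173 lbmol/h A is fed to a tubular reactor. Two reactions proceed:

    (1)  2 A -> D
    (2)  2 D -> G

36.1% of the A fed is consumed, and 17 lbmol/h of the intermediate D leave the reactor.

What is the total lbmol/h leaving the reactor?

Conversion of A: A consumed = 2ξ₁ = 0.361 × 173 → ξ₁ = 31.23 lbmol/h.
D balance: n_D = 0 + 1ξ₁ − 2ξ₂ = 17 → ξ₂ = (1·31.23 − 17)/2 = 7.113 lbmol/h.
Outlet amounts (n = n₀ + Σ ν·ξ):
  A: 173 − 2(31.23) = 110.5
  D: 0 + 1(31.23) − 2(7.113) = 17
  G: 0 + 1(7.113) = 7.113
Total out = 110.5 + 17 + 7.113 = 134.7 lbmol/h.

135 lbmol/h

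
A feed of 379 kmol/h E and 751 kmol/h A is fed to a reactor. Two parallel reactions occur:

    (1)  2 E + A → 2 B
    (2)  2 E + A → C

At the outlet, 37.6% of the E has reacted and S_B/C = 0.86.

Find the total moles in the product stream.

1010 kmol/h

Conversion of E: E consumed = 0.376 × 379 = 142.5 kmol/h = 2ξ₁ + 2ξ₂.
Selectivity: 2ξ₁ / (1ξ₂) = 0.86 → ξ₁ = 0.43 ξ₂.
Substitute: (2·0.43 + 2) ξ₂ = 142.5 → ξ₂ = 49.83 kmol/h, ξ₁ = 21.43 kmol/h.
Outlet amounts (n = n₀ + Σ ν·ξ):
  E: 379 − 2(21.43) − 2(49.83) = 236.5
  A: 751 − 1(21.43) − 1(49.83) = 679.7
  B: 0 + 2(21.43) = 42.85
  C: 0 + 1(49.83) = 49.83
Total out = 236.5 + 679.7 + 42.85 + 49.83 = 1009 kmol/h.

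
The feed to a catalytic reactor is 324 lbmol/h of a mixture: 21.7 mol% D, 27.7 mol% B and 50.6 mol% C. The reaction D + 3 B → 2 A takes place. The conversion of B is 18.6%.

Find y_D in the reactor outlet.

0.207

B reacted = 0.186 × 89.75 = 16.69 lbmol/h; ν_B = −3, so ξ = 16.69/3 = 5.564 lbmol/h.
Outlet amounts (n = n₀ + ν ξ):
  D: 70.31 − 1(5.564) = 64.74
  B: 89.75 − 3(5.564) = 73.05
  A: 0 + 2(5.564) = 11.13
  C: 163.9 (inert)
Total out = 312.9 lbmol/h; y_D = 64.74 / 312.9 = 0.2069.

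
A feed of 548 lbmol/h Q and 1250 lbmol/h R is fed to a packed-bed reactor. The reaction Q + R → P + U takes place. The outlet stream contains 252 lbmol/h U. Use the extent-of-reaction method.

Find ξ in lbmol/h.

For U: n = n₀ + 1ξ → 252 = 0 + 1ξ, giving ξ = 252 lbmol/h.
Outlet amounts (n = n₀ + ν ξ):
  Q: 548 − 1(252) = 296
  R: 1250 − 1(252) = 998
  P: 0 + 1(252) = 252
  U: 0 + 1(252) = 252

ξ = 252 lbmol/h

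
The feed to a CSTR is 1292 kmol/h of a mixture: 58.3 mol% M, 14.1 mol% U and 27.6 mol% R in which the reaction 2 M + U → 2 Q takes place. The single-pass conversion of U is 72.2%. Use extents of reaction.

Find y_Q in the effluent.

U reacted = 0.722 × 182.2 = 131.5 kmol/h; ν_U = −1, so ξ = 131.5/1 = 131.5 kmol/h.
Outlet amounts (n = n₀ + ν ξ):
  M: 753.2 − 2(131.5) = 490.2
  U: 182.2 − 1(131.5) = 50.64
  Q: 0 + 2(131.5) = 263.1
  R: 356.6 (inert)
Total out = 1160 kmol/h; y_Q = 263.1 / 1160 = 0.2267.

0.227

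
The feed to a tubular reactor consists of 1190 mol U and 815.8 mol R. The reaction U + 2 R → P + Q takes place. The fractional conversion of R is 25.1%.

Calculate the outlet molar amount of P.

R reacted = 0.251 × 815.8 = 204.8 mol; ν_R = −2, so ξ = 204.8/2 = 102.4 mol.
Outlet amounts (n = n₀ + ν ξ):
  U: 1190 − 1(102.4) = 1088
  R: 815.8 − 2(102.4) = 611
  P: 0 + 1(102.4) = 102.4
  Q: 0 + 1(102.4) = 102.4

102 mol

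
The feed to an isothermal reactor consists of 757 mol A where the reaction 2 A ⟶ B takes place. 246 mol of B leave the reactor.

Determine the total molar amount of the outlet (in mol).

511 mol

For B: n = n₀ + 1ξ → 246 = 0 + 1ξ, giving ξ = 246 mol.
Outlet amounts (n = n₀ + ν ξ):
  A: 757 − 2(246) = 265
  B: 0 + 1(246) = 246
Total out = 265 + 246 = 511 mol.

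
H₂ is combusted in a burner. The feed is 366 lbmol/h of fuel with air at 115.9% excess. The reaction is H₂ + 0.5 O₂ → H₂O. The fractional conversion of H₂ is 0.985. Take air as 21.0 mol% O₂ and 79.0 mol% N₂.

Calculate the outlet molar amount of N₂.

Stoichiometric O₂ = 0.5 × 366 = 183 lbmol/h; O₂ fed = 183 × 2.159 = 395.1 lbmol/h.
N₂ fed = 395.1 × 79/21 = 1486 lbmol/h.
Fuel reacted = 0.985 × 366 → ξ = 360.5 lbmol/h.
Outlet (n = n₀ + ν ξ):
  H₂: 366 − 1(360.5) = 5.49
  O₂: 395.1 − 0.5(360.5) = 214.8
  N₂: 1486 (inert)
  H₂O: 0 + 1(360.5) = 360.5

1490 lbmol/h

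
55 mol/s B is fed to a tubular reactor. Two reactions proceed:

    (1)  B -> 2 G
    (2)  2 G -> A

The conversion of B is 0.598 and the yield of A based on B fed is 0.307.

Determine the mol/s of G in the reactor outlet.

Conversion of B: B consumed = 1ξ₁ = 0.598 × 55 → ξ₁ = 32.89 mol/s.
Yield of A: 1ξ₂ / 55 = 0.307 → ξ₂ = 16.88 mol/s.
Outlet amounts (n = n₀ + Σ ν·ξ):
  B: 55 − 1(32.89) = 22.11
  G: 0 + 2(32.89) − 2(16.88) = 32.01
  A: 0 + 1(16.88) = 16.88

32 mol/s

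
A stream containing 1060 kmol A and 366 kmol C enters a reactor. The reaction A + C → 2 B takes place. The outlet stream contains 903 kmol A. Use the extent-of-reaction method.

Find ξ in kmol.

For A: n = n₀ − 1ξ → 903 = 1060 − 1ξ, giving ξ = 157 kmol.
Outlet amounts (n = n₀ + ν ξ):
  A: 1060 − 1(157) = 903
  C: 366 − 1(157) = 209
  B: 0 + 2(157) = 314

ξ = 157 kmol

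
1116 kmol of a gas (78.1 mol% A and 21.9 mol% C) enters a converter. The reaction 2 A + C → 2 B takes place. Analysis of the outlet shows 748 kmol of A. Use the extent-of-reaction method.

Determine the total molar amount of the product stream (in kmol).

For A: n = n₀ − 2ξ → 748 = 871.6 − 2ξ, giving ξ = 61.8 kmol.
Outlet amounts (n = n₀ + ν ξ):
  A: 871.6 − 2(61.8) = 748
  C: 244.4 − 1(61.8) = 182.6
  B: 0 + 2(61.8) = 123.6
Total out = 748 + 182.6 + 123.6 = 1054 kmol.

1050 kmol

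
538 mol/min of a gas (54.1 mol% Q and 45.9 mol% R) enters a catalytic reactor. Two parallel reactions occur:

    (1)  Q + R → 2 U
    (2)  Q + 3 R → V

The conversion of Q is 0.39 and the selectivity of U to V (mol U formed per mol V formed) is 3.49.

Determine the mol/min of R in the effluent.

Conversion of Q: Q consumed = 0.39 × 291.1 = 113.5 mol/min = 1ξ₁ + 1ξ₂.
Selectivity: 2ξ₁ / (1ξ₂) = 3.49 → ξ₁ = 1.745 ξ₂.
Substitute: (1·1.745 + 1) ξ₂ = 113.5 → ξ₂ = 41.35 mol/min, ξ₁ = 72.16 mol/min.
Outlet amounts (n = n₀ + Σ ν·ξ):
  Q: 291.1 − 1(72.16) − 1(41.35) = 177.5
  R: 246.9 − 1(72.16) − 3(41.35) = 50.72
  U: 0 + 2(72.16) = 144.3
  V: 0 + 1(41.35) = 41.35

50.7 mol/min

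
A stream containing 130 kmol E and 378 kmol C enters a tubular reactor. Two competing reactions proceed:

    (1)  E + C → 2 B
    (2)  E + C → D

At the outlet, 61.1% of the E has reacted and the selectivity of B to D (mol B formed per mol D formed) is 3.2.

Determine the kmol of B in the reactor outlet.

97.8 kmol

Conversion of E: E consumed = 0.611 × 130 = 79.43 kmol = 1ξ₁ + 1ξ₂.
Selectivity: 2ξ₁ / (1ξ₂) = 3.2 → ξ₁ = 1.6 ξ₂.
Substitute: (1·1.6 + 1) ξ₂ = 79.43 → ξ₂ = 30.55 kmol, ξ₁ = 48.88 kmol.
Outlet amounts (n = n₀ + Σ ν·ξ):
  E: 130 − 1(48.88) − 1(30.55) = 50.57
  C: 378 − 1(48.88) − 1(30.55) = 298.6
  B: 0 + 2(48.88) = 97.76
  D: 0 + 1(30.55) = 30.55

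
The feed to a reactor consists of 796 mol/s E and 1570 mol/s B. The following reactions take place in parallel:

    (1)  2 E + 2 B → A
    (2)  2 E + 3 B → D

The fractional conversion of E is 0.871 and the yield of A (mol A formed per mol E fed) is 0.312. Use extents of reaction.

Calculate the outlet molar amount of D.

Yield of A: 1ξ₁ / 796 = 0.312 → ξ₁ = 248.4 mol/s.
Conversion of E: 2ξ₁ + 2ξ₂ = 0.871 × 796 = 693.3 → ξ₂ = 98.31 mol/s.
Outlet amounts (n = n₀ + Σ ν·ξ):
  E: 796 − 2(248.4) − 2(98.31) = 102.7
  B: 1570 − 2(248.4) − 3(98.31) = 778.4
  A: 0 + 1(248.4) = 248.4
  D: 0 + 1(98.31) = 98.31

98.3 mol/s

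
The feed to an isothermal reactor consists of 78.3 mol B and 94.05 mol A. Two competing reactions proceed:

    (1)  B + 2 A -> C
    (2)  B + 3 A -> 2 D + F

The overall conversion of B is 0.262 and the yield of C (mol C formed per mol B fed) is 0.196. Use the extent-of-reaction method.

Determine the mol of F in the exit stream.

5.17 mol

Yield of C: 1ξ₁ / 78.3 = 0.196 → ξ₁ = 15.35 mol.
Conversion of B: 1ξ₁ + 1ξ₂ = 0.262 × 78.3 = 20.51 → ξ₂ = 5.168 mol.
Outlet amounts (n = n₀ + Σ ν·ξ):
  B: 78.3 − 1(15.35) − 1(5.168) = 57.79
  A: 94.05 − 2(15.35) − 3(5.168) = 47.85
  C: 0 + 1(15.35) = 15.35
  D: 0 + 2(5.168) = 10.34
  F: 0 + 1(5.168) = 5.168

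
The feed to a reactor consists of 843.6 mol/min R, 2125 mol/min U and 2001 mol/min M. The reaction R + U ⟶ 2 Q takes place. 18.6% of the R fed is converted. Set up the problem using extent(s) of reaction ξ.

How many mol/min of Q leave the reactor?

314 mol/min

R reacted = 0.186 × 843.6 = 156.9 mol/min; ν_R = −1, so ξ = 156.9/1 = 156.9 mol/min.
Outlet amounts (n = n₀ + ν ξ):
  R: 843.6 − 1(156.9) = 686.7
  U: 2125 − 1(156.9) = 1968
  Q: 0 + 2(156.9) = 313.8
  M: 2001 (inert)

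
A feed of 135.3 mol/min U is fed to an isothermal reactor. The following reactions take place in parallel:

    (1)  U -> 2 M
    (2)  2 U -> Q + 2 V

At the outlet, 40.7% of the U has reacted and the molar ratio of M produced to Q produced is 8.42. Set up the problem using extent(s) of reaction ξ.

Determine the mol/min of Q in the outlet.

8.87 mol/min

Conversion of U: U consumed = 0.407 × 135.3 = 55.07 mol/min = 1ξ₁ + 2ξ₂.
Selectivity: 2ξ₁ / (1ξ₂) = 8.42 → ξ₁ = 4.21 ξ₂.
Substitute: (1·4.21 + 2) ξ₂ = 55.07 → ξ₂ = 8.867 mol/min, ξ₁ = 37.33 mol/min.
Outlet amounts (n = n₀ + Σ ν·ξ):
  U: 135.3 − 1(37.33) − 2(8.867) = 80.23
  M: 0 + 2(37.33) = 74.66
  Q: 0 + 1(8.867) = 8.867
  V: 0 + 2(8.867) = 17.73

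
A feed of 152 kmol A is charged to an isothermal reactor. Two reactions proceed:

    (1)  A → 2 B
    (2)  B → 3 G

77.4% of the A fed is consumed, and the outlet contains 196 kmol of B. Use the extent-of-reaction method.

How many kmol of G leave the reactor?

Conversion of A: A consumed = 1ξ₁ = 0.774 × 152 → ξ₁ = 117.6 kmol.
B balance: n_B = 0 + 2ξ₁ − 1ξ₂ = 196 → ξ₂ = (2·117.6 − 196)/1 = 39.3 kmol.
Outlet amounts (n = n₀ + Σ ν·ξ):
  A: 152 − 1(117.6) = 34.35
  B: 0 + 2(117.6) − 1(39.3) = 196
  G: 0 + 3(39.3) = 117.9

118 kmol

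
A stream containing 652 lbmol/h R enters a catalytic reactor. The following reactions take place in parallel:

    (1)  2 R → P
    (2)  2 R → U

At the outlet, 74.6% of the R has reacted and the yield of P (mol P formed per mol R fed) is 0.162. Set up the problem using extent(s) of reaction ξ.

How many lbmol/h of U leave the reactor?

138 lbmol/h

Yield of P: 1ξ₁ / 652 = 0.162 → ξ₁ = 105.6 lbmol/h.
Conversion of R: 2ξ₁ + 2ξ₂ = 0.746 × 652 = 486.4 → ξ₂ = 137.6 lbmol/h.
Outlet amounts (n = n₀ + Σ ν·ξ):
  R: 652 − 2(105.6) − 2(137.6) = 165.6
  P: 0 + 1(105.6) = 105.6
  U: 0 + 1(137.6) = 137.6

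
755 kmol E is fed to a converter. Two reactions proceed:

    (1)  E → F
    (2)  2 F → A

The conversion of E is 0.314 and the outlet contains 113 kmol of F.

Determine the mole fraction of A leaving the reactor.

0.0895

Conversion of E: E consumed = 1ξ₁ = 0.314 × 755 → ξ₁ = 237.1 kmol.
F balance: n_F = 0 + 1ξ₁ − 2ξ₂ = 113 → ξ₂ = (1·237.1 − 113)/2 = 62.03 kmol.
Outlet amounts (n = n₀ + Σ ν·ξ):
  E: 755 − 1(237.1) = 517.9
  F: 0 + 1(237.1) − 2(62.03) = 113
  A: 0 + 1(62.03) = 62.03
Total out = 693 kmol; y_A = 62.03 / 693 = 0.08952.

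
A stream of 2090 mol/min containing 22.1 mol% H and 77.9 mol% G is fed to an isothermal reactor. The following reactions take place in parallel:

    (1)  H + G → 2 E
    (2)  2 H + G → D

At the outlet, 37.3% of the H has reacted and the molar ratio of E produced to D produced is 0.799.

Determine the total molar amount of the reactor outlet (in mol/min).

Conversion of H: H consumed = 0.373 × 461.9 = 172.3 mol/min = 1ξ₁ + 2ξ₂.
Selectivity: 2ξ₁ / (1ξ₂) = 0.799 → ξ₁ = 0.3995 ξ₂.
Substitute: (1·0.3995 + 2) ξ₂ = 172.3 → ξ₂ = 71.8 mol/min, ξ₁ = 28.68 mol/min.
Outlet amounts (n = n₀ + Σ ν·ξ):
  H: 461.9 − 1(28.68) − 2(71.8) = 289.6
  G: 1628 − 1(28.68) − 1(71.8) = 1528
  E: 0 + 2(28.68) = 57.37
  D: 0 + 1(71.8) = 71.8
Total out = 289.6 + 1528 + 57.37 + 71.8 = 1946 mol/min.

1950 mol/min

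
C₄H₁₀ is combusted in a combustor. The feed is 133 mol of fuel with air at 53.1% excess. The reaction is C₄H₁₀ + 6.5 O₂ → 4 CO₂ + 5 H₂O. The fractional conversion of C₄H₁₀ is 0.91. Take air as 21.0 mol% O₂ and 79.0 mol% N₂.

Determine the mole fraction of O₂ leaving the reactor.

Stoichiometric O₂ = 6.5 × 133 = 864.5 mol; O₂ fed = 864.5 × 1.531 = 1324 mol.
N₂ fed = 1324 × 79/21 = 4979 mol.
Fuel reacted = 0.91 × 133 → ξ = 121 mol.
Outlet (n = n₀ + ν ξ):
  C₄H₁₀: 133 − 1(121) = 11.97
  O₂: 1324 − 6.5(121) = 536.9
  N₂: 4979 (inert)
  CO₂: 0 + 4(121) = 484.1
  H₂O: 0 + 5(121) = 605.1
Total out = 6617 mol; y_O₂ = 536.9 / 6617 = 0.08113.

0.0811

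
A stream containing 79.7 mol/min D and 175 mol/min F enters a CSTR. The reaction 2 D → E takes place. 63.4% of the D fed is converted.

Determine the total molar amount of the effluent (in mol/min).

229 mol/min

D reacted = 0.634 × 79.7 = 50.53 mol/min; ν_D = −2, so ξ = 50.53/2 = 25.26 mol/min.
Outlet amounts (n = n₀ + ν ξ):
  D: 79.7 − 2(25.26) = 29.17
  E: 0 + 1(25.26) = 25.26
  F: 175 (inert)
Total out = 29.17 + 25.26 + 175 = 229.4 mol/min.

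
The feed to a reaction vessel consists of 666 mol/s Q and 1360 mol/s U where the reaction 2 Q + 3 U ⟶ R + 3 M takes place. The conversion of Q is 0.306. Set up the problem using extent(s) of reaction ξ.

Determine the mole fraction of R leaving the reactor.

0.053

Q reacted = 0.306 × 666 = 203.8 mol/s; ν_Q = −2, so ξ = 203.8/2 = 101.9 mol/s.
Outlet amounts (n = n₀ + ν ξ):
  Q: 666 − 2(101.9) = 462.2
  U: 1360 − 3(101.9) = 1054
  R: 0 + 1(101.9) = 101.9
  M: 0 + 3(101.9) = 305.7
Total out = 1924 mol/s; y_R = 101.9 / 1924 = 0.05296.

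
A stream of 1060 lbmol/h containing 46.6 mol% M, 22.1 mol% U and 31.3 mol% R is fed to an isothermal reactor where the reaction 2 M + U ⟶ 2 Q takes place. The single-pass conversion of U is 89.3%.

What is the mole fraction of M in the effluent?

U reacted = 0.893 × 234.3 = 209.2 lbmol/h; ν_U = −1, so ξ = 209.2/1 = 209.2 lbmol/h.
Outlet amounts (n = n₀ + ν ξ):
  M: 494 − 2(209.2) = 75.57
  U: 234.3 − 1(209.2) = 25.07
  Q: 0 + 2(209.2) = 418.4
  R: 331.8 (inert)
Total out = 850.8 lbmol/h; y_M = 75.57 / 850.8 = 0.08882.

0.0888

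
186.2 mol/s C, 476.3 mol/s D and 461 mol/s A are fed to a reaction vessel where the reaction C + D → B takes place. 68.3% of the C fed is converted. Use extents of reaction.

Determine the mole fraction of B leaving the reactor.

0.128

C reacted = 0.683 × 186.2 = 127.2 mol/s; ν_C = −1, so ξ = 127.2/1 = 127.2 mol/s.
Outlet amounts (n = n₀ + ν ξ):
  C: 186.2 − 1(127.2) = 59.03
  D: 476.3 − 1(127.2) = 349.1
  B: 0 + 1(127.2) = 127.2
  A: 461 (inert)
Total out = 996.3 mol/s; y_B = 127.2 / 996.3 = 0.1276.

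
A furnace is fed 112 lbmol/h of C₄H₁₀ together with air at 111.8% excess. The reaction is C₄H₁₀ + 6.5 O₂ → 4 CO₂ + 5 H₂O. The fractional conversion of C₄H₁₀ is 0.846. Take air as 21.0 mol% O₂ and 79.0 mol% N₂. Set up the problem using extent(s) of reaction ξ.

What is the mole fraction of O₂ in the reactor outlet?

Stoichiometric O₂ = 6.5 × 112 = 728 lbmol/h; O₂ fed = 728 × 2.118 = 1542 lbmol/h.
N₂ fed = 1542 × 79/21 = 5800 lbmol/h.
Fuel reacted = 0.846 × 112 → ξ = 94.75 lbmol/h.
Outlet (n = n₀ + ν ξ):
  C₄H₁₀: 112 − 1(94.75) = 17.25
  O₂: 1542 − 6.5(94.75) = 926
  N₂: 5800 (inert)
  CO₂: 0 + 4(94.75) = 379
  H₂O: 0 + 5(94.75) = 473.8
Total out = 7597 lbmol/h; y_O₂ = 926 / 7597 = 0.1219.

0.122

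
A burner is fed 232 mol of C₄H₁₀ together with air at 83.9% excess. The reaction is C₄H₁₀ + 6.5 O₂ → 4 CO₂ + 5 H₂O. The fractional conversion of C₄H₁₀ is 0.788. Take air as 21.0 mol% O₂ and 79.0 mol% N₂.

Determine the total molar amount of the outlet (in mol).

Stoichiometric O₂ = 6.5 × 232 = 1508 mol; O₂ fed = 1508 × 1.839 = 2773 mol.
N₂ fed = 2773 × 79/21 = 10430 mol.
Fuel reacted = 0.788 × 232 → ξ = 182.8 mol.
Outlet (n = n₀ + ν ξ):
  C₄H₁₀: 232 − 1(182.8) = 49.18
  O₂: 2773 − 6.5(182.8) = 1585
  N₂: 10430 (inert)
  CO₂: 0 + 4(182.8) = 731.3
  H₂O: 0 + 5(182.8) = 914.1
Total out = 49.18 + 1585 + 10430 + 731.3 + 914.1 = 13710 mol.

13700 mol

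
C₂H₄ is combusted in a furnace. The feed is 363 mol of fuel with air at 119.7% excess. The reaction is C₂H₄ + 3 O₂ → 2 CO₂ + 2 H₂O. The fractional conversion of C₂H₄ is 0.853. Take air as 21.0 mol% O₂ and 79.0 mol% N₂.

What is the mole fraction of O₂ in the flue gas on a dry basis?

Stoichiometric O₂ = 3 × 363 = 1089 mol; O₂ fed = 1089 × 2.197 = 2393 mol.
N₂ fed = 2393 × 79/21 = 9000 mol.
Fuel reacted = 0.853 × 363 → ξ = 309.6 mol.
Outlet (n = n₀ + ν ξ):
  C₂H₄: 363 − 1(309.6) = 53.36
  O₂: 2393 − 3(309.6) = 1464
  N₂: 9000 (inert)
  CO₂: 0 + 2(309.6) = 619.3
  H₂O: 0 + 2(309.6) = 619.3
Dry total = 11140 mol; y_O₂ (dry) = 1464 / 11140 = 0.1314.

0.131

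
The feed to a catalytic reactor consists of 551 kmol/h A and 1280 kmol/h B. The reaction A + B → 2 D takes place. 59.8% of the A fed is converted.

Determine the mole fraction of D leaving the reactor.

0.36

A reacted = 0.598 × 551 = 329.5 kmol/h; ν_A = −1, so ξ = 329.5/1 = 329.5 kmol/h.
Outlet amounts (n = n₀ + ν ξ):
  A: 551 − 1(329.5) = 221.5
  B: 1280 − 1(329.5) = 950.5
  D: 0 + 2(329.5) = 659
Total out = 1831 kmol/h; y_D = 659 / 1831 = 0.3599.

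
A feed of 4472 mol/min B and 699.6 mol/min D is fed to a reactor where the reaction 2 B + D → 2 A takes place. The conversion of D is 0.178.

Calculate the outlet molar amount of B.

D reacted = 0.178 × 699.6 = 124.5 mol/min; ν_D = −1, so ξ = 124.5/1 = 124.5 mol/min.
Outlet amounts (n = n₀ + ν ξ):
  B: 4472 − 2(124.5) = 4223
  D: 699.6 − 1(124.5) = 575.1
  A: 0 + 2(124.5) = 249.1

4220 mol/min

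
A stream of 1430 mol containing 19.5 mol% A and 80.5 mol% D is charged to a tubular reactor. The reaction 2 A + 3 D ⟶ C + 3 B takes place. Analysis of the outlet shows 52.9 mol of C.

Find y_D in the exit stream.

0.721

For C: n = n₀ + 1ξ → 52.9 = 0 + 1ξ, giving ξ = 52.9 mol.
Outlet amounts (n = n₀ + ν ξ):
  A: 278.9 − 2(52.9) = 173.1
  D: 1151 − 3(52.9) = 992.5
  C: 0 + 1(52.9) = 52.9
  B: 0 + 3(52.9) = 158.7
Total out = 1377 mol; y_D = 992.5 / 1377 = 0.7207.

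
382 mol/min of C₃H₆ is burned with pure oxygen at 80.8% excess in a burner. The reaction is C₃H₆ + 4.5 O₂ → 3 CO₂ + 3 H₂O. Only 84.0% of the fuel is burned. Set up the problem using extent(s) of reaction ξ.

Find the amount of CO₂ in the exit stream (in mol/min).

963 mol/min

Stoichiometric O₂ = 4.5 × 382 = 1719 mol/min; O₂ fed = 1719 × 1.808 = 3108 mol/min.
Fuel reacted = 0.84 × 382 → ξ = 320.9 mol/min.
Outlet (n = n₀ + ν ξ):
  C₃H₆: 382 − 1(320.9) = 61.12
  O₂: 3108 − 4.5(320.9) = 1664
  CO₂: 0 + 3(320.9) = 962.6
  H₂O: 0 + 3(320.9) = 962.6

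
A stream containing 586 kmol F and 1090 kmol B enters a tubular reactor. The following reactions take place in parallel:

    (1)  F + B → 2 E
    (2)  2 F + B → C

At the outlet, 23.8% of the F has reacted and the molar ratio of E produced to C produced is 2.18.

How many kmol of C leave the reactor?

Conversion of F: F consumed = 0.238 × 586 = 139.5 kmol = 1ξ₁ + 2ξ₂.
Selectivity: 2ξ₁ / (1ξ₂) = 2.18 → ξ₁ = 1.09 ξ₂.
Substitute: (1·1.09 + 2) ξ₂ = 139.5 → ξ₂ = 45.14 kmol, ξ₁ = 49.2 kmol.
Outlet amounts (n = n₀ + Σ ν·ξ):
  F: 586 − 1(49.2) − 2(45.14) = 446.5
  B: 1090 − 1(49.2) − 1(45.14) = 995.7
  E: 0 + 2(49.2) = 98.39
  C: 0 + 1(45.14) = 45.14

45.1 kmol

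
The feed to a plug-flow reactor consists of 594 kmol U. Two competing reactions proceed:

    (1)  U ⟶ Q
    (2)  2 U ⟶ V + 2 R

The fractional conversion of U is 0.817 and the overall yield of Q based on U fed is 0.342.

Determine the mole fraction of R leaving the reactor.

Yield of Q: 1ξ₁ / 594 = 0.342 → ξ₁ = 203.1 kmol.
Conversion of U: 1ξ₁ + 2ξ₂ = 0.817 × 594 = 485.3 → ξ₂ = 141.1 kmol.
Outlet amounts (n = n₀ + Σ ν·ξ):
  U: 594 − 1(203.1) − 2(141.1) = 108.7
  Q: 0 + 1(203.1) = 203.1
  V: 0 + 1(141.1) = 141.1
  R: 0 + 2(141.1) = 282.1
Total out = 735.1 kmol; y_R = 282.1 / 735.1 = 0.3838.

0.384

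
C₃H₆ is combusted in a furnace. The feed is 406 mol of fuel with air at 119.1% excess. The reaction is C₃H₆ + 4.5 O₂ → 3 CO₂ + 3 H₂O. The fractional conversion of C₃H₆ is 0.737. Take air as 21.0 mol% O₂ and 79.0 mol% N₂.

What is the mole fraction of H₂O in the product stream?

Stoichiometric O₂ = 4.5 × 406 = 1827 mol; O₂ fed = 1827 × 2.191 = 4003 mol.
N₂ fed = 4003 × 79/21 = 15060 mol.
Fuel reacted = 0.737 × 406 → ξ = 299.2 mol.
Outlet (n = n₀ + ν ξ):
  C₃H₆: 406 − 1(299.2) = 106.8
  O₂: 4003 − 4.5(299.2) = 2656
  N₂: 15060 (inert)
  CO₂: 0 + 3(299.2) = 897.7
  H₂O: 0 + 3(299.2) = 897.7
Total out = 19620 mol; y_H₂O = 897.7 / 19620 = 0.04576.

0.0458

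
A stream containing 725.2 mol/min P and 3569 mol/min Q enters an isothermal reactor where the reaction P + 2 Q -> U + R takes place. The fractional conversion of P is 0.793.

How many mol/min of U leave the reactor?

575 mol/min

P reacted = 0.793 × 725.2 = 575.1 mol/min; ν_P = −1, so ξ = 575.1/1 = 575.1 mol/min.
Outlet amounts (n = n₀ + ν ξ):
  P: 725.2 − 1(575.1) = 150.1
  Q: 3569 − 2(575.1) = 2419
  U: 0 + 1(575.1) = 575.1
  R: 0 + 1(575.1) = 575.1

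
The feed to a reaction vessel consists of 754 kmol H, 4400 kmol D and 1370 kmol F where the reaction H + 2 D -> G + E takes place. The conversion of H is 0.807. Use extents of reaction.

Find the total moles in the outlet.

H reacted = 0.807 × 754 = 608.5 kmol; ν_H = −1, so ξ = 608.5/1 = 608.5 kmol.
Outlet amounts (n = n₀ + ν ξ):
  H: 754 − 1(608.5) = 145.5
  D: 4400 − 2(608.5) = 3183
  G: 0 + 1(608.5) = 608.5
  E: 0 + 1(608.5) = 608.5
  F: 1370 (inert)
Total out = 145.5 + 3183 + 608.5 + 608.5 + 1370 = 5916 kmol.

5920 kmol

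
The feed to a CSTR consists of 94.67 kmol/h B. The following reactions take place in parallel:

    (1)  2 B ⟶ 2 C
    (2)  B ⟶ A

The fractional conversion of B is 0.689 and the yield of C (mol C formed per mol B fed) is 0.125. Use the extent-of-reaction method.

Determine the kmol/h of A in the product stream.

53.4 kmol/h

Yield of C: 2ξ₁ / 94.67 = 0.125 → ξ₁ = 5.917 kmol/h.
Conversion of B: 2ξ₁ + 1ξ₂ = 0.689 × 94.67 = 65.23 → ξ₂ = 53.39 kmol/h.
Outlet amounts (n = n₀ + Σ ν·ξ):
  B: 94.67 − 2(5.917) − 1(53.39) = 29.44
  C: 0 + 2(5.917) = 11.83
  A: 0 + 1(53.39) = 53.39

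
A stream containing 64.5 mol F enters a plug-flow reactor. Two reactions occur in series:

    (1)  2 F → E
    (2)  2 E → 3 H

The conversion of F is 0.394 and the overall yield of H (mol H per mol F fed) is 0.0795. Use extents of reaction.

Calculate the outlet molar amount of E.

9.29 mol

Conversion of F: F consumed = 2ξ₁ = 0.394 × 64.5 → ξ₁ = 12.71 mol.
Yield of H: 3ξ₂ / 64.5 = 0.0795 → ξ₂ = 1.709 mol.
Outlet amounts (n = n₀ + Σ ν·ξ):
  F: 64.5 − 2(12.71) = 39.09
  E: 0 + 1(12.71) − 2(1.709) = 9.288
  H: 0 + 3(1.709) = 5.128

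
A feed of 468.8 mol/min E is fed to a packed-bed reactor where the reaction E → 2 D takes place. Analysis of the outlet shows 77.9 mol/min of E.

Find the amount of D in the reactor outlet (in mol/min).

For E: n = n₀ − 1ξ → 77.9 = 468.8 − 1ξ, giving ξ = 390.9 mol/min.
Outlet amounts (n = n₀ + ν ξ):
  E: 468.8 − 1(390.9) = 77.9
  D: 0 + 2(390.9) = 781.8

782 mol/min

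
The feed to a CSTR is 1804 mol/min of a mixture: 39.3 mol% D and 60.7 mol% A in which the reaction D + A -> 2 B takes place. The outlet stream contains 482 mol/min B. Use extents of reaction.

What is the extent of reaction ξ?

ξ = 241 mol/min

For B: n = n₀ + 2ξ → 482 = 0 + 2ξ, giving ξ = 241 mol/min.
Outlet amounts (n = n₀ + ν ξ):
  D: 709 − 1(241) = 468
  A: 1095 − 1(241) = 854
  B: 0 + 2(241) = 482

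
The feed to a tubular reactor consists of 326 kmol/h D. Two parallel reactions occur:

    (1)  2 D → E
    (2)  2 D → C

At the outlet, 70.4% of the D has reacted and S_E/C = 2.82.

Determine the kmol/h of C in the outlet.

Conversion of D: D consumed = 0.704 × 326 = 229.5 kmol/h = 2ξ₁ + 2ξ₂.
Selectivity: 1ξ₁ / (1ξ₂) = 2.82 → ξ₁ = 2.82 ξ₂.
Substitute: (2·2.82 + 2) ξ₂ = 229.5 → ξ₂ = 30.04 kmol/h, ξ₁ = 84.71 kmol/h.
Outlet amounts (n = n₀ + Σ ν·ξ):
  D: 326 − 2(84.71) − 2(30.04) = 96.5
  E: 0 + 1(84.71) = 84.71
  C: 0 + 1(30.04) = 30.04

30 kmol/h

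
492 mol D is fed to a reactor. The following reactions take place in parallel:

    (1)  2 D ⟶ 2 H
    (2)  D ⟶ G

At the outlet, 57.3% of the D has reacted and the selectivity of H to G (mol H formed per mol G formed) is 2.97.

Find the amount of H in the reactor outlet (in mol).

211 mol

Conversion of D: D consumed = 0.573 × 492 = 281.9 mol = 2ξ₁ + 1ξ₂.
Selectivity: 2ξ₁ / (1ξ₂) = 2.97 → ξ₁ = 1.485 ξ₂.
Substitute: (2·1.485 + 1) ξ₂ = 281.9 → ξ₂ = 71.01 mol, ξ₁ = 105.5 mol.
Outlet amounts (n = n₀ + Σ ν·ξ):
  D: 492 − 2(105.5) − 1(71.01) = 210.1
  H: 0 + 2(105.5) = 210.9
  G: 0 + 1(71.01) = 71.01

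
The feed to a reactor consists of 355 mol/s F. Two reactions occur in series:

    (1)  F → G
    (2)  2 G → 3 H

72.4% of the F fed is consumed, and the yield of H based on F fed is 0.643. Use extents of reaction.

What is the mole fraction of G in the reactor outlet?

0.243

Conversion of F: F consumed = 1ξ₁ = 0.724 × 355 → ξ₁ = 257 mol/s.
Yield of H: 3ξ₂ / 355 = 0.643 → ξ₂ = 76.09 mol/s.
Outlet amounts (n = n₀ + Σ ν·ξ):
  F: 355 − 1(257) = 97.98
  G: 0 + 1(257) − 2(76.09) = 104.8
  H: 0 + 3(76.09) = 228.3
Total out = 431.1 mol/s; y_G = 104.8 / 431.1 = 0.2432.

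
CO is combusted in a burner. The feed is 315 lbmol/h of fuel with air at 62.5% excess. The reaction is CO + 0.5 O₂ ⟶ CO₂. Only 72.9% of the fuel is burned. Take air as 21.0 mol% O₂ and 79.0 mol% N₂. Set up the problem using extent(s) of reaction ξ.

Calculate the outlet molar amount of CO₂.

230 lbmol/h

Stoichiometric O₂ = 0.5 × 315 = 157.5 lbmol/h; O₂ fed = 157.5 × 1.625 = 255.9 lbmol/h.
N₂ fed = 255.9 × 79/21 = 962.8 lbmol/h.
Fuel reacted = 0.729 × 315 → ξ = 229.6 lbmol/h.
Outlet (n = n₀ + ν ξ):
  CO: 315 − 1(229.6) = 85.37
  O₂: 255.9 − 0.5(229.6) = 141.1
  N₂: 962.8 (inert)
  CO₂: 0 + 1(229.6) = 229.6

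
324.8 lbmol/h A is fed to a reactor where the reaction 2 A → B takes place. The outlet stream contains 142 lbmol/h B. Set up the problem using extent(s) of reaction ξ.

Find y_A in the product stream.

For B: n = n₀ + 1ξ → 142 = 0 + 1ξ, giving ξ = 142 lbmol/h.
Outlet amounts (n = n₀ + ν ξ):
  A: 324.8 − 2(142) = 40.8
  B: 0 + 1(142) = 142
Total out = 182.8 lbmol/h; y_A = 40.8 / 182.8 = 0.2232.

0.223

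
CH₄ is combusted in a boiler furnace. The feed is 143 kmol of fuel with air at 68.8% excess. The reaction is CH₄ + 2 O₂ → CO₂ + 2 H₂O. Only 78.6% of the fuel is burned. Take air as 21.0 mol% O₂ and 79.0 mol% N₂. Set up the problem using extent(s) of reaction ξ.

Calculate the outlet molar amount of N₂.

Stoichiometric O₂ = 2 × 143 = 286 kmol; O₂ fed = 286 × 1.688 = 482.8 kmol.
N₂ fed = 482.8 × 79/21 = 1816 kmol.
Fuel reacted = 0.786 × 143 → ξ = 112.4 kmol.
Outlet (n = n₀ + ν ξ):
  CH₄: 143 − 1(112.4) = 30.6
  O₂: 482.8 − 2(112.4) = 258
  N₂: 1816 (inert)
  CO₂: 0 + 1(112.4) = 112.4
  H₂O: 0 + 2(112.4) = 224.8

1820 kmol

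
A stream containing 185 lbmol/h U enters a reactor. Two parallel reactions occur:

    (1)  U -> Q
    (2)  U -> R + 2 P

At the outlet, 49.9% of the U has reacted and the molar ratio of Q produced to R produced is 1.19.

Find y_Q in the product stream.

Conversion of U: U consumed = 0.499 × 185 = 92.31 lbmol/h = 1ξ₁ + 1ξ₂.
Selectivity: 1ξ₁ / (1ξ₂) = 1.19 → ξ₁ = 1.19 ξ₂.
Substitute: (1·1.19 + 1) ξ₂ = 92.31 → ξ₂ = 42.15 lbmol/h, ξ₁ = 50.16 lbmol/h.
Outlet amounts (n = n₀ + Σ ν·ξ):
  U: 185 − 1(50.16) − 1(42.15) = 92.69
  Q: 0 + 1(50.16) = 50.16
  R: 0 + 1(42.15) = 42.15
  P: 0 + 2(42.15) = 84.31
Total out = 269.3 lbmol/h; y_Q = 50.16 / 269.3 = 0.1863.

0.186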